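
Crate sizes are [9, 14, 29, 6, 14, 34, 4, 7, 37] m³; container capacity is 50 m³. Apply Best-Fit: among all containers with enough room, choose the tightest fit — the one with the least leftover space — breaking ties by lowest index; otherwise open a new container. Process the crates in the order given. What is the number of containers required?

Put 9 m³ in container 1; 41 m³ remain.
Put 14 m³ in container 1; 27 m³ remain.
Put 29 m³ in container 2; 21 m³ remain.
Put 6 m³ in container 2; 15 m³ remain.
Put 14 m³ in container 2; 1 m³ remain.
Put 34 m³ in container 3; 16 m³ remain.
Put 4 m³ in container 3; 12 m³ remain.
Put 7 m³ in container 3; 5 m³ remain.
Put 37 m³ in container 4; 13 m³ remain.

4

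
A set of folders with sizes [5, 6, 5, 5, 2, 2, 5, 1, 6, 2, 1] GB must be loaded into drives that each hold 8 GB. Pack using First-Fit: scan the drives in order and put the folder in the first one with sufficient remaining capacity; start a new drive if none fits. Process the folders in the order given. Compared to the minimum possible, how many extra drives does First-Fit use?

First-Fit: [5,2,1] [6,2] [5,2,1] [5] [5] [6] → 6 drives.
6 folders exceed 4 GB (half the capacity), and no two of those can share a drive, so at least 6 drives are needed.
So 6 is already optimal.

0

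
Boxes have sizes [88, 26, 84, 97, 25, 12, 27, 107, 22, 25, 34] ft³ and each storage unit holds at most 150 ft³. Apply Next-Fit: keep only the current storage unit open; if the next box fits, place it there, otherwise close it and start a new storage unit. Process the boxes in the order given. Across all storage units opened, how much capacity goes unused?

203

storage unit 1: place 88 ft³, 62 ft³ left
storage unit 1: place 26 ft³, 36 ft³ left
storage unit 2: place 84 ft³, 66 ft³ left
storage unit 3: place 97 ft³, 53 ft³ left
storage unit 3: place 25 ft³, 28 ft³ left
storage unit 3: place 12 ft³, 16 ft³ left
storage unit 4: place 27 ft³, 123 ft³ left
storage unit 4: place 107 ft³, 16 ft³ left
storage unit 5: place 22 ft³, 128 ft³ left
storage unit 5: place 25 ft³, 103 ft³ left
storage unit 5: place 34 ft³, 69 ft³ left
5 storage units × 150 ft³ = 750 ft³; used 547 ft³; unused 203 ft³.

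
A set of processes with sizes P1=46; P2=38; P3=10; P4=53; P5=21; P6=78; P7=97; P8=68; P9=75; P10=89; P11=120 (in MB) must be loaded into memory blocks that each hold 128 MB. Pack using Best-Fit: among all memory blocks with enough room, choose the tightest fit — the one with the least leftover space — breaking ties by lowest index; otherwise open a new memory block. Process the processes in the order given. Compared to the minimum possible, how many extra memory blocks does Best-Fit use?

Best-Fit: [46,38,10,21] [53,68] [78] [97] [75] [89] [120] → 7 memory blocks.
Total size 695 MB; any packing needs at least ⌈695/128⌉ = 6 memory blocks.
An optimal packing achieves that bound: [120] [97,21,10] [89,38] [78,46] [75,53] [68] → 6 memory blocks.
Excess: 7 − 6 = 1.

1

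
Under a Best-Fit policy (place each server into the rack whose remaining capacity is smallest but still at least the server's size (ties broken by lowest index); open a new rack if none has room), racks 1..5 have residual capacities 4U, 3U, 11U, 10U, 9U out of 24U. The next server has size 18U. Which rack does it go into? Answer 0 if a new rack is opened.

0

No rack has ≥ 18U free, so a new rack is opened.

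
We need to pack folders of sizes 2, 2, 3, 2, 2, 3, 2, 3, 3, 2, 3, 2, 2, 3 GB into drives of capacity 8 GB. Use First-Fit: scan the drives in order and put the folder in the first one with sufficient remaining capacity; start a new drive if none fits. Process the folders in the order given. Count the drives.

5 drives

Put 2 GB in drive 1; 6 GB remain.
Put 2 GB in drive 1; 4 GB remain.
Put 3 GB in drive 1; 1 GB remain.
Put 2 GB in drive 2; 6 GB remain.
Put 2 GB in drive 2; 4 GB remain.
Put 3 GB in drive 2; 1 GB remain.
Put 2 GB in drive 3; 6 GB remain.
Put 3 GB in drive 3; 3 GB remain.
Put 3 GB in drive 3; 0 GB remain.
Put 2 GB in drive 4; 6 GB remain.
Put 3 GB in drive 4; 3 GB remain.
Put 2 GB in drive 4; 1 GB remain.
Put 2 GB in drive 5; 6 GB remain.
Put 3 GB in drive 5; 3 GB remain.
Final drives: [2,2,3] [2,2,3] [2,3,3] [2,3,2] [2,3].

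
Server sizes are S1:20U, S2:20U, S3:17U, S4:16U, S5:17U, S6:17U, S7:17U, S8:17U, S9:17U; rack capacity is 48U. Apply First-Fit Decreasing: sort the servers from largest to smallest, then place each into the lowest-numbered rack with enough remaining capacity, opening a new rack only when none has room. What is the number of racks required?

Sorted descending: 20, 20, 17, 17, 17, 17, 17, 17, 16.
rack 1: place 20U, 28U left
rack 1: place 20U, 8U left
rack 2: place 17U, 31U left
rack 2: place 17U, 14U left
rack 3: place 17U, 31U left
rack 3: place 17U, 14U left
rack 4: place 17U, 31U left
rack 4: place 17U, 14U left
rack 5: place 16U, 32U left

5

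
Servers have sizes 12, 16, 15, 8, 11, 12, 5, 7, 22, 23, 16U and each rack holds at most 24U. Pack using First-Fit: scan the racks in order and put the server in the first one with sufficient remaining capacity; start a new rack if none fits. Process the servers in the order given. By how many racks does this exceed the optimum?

First-Fit: [12,8] [16,5] [15,7] [11,12] [22] [23] [16] → 7 racks.
Total size 147U; any packing needs at least ⌈147/24⌉ = 7 racks.
So 7 is already optimal.

0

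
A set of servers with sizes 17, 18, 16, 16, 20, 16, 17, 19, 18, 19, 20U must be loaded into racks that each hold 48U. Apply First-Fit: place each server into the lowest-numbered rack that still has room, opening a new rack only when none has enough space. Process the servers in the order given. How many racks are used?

5

Put 17U in rack 1; 31U remain.
Put 18U in rack 1; 13U remain.
Put 16U in rack 2; 32U remain.
Put 16U in rack 2; 16U remain.
Put 20U in rack 3; 28U remain.
Put 16U in rack 2; 0U remain.
Put 17U in rack 3; 11U remain.
Put 19U in rack 4; 29U remain.
Put 18U in rack 4; 11U remain.
Put 19U in rack 5; 29U remain.
Put 20U in rack 5; 9U remain.
Final racks: [17,18] [16,16,16] [20,17] [19,18] [19,20].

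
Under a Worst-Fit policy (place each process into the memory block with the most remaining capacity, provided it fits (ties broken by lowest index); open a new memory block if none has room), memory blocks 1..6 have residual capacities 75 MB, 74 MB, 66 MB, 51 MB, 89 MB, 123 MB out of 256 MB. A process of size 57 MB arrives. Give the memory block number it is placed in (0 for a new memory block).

Memory blocks with room: memory block 1 (75 MB), memory block 2 (74 MB), memory block 3 (66 MB), memory block 5 (89 MB), memory block 6 (123 MB).
Most room is memory block 6 with 123 MB free.

6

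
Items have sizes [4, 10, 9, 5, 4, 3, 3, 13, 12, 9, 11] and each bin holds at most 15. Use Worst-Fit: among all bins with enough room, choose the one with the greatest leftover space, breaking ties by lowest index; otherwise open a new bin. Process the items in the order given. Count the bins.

4 → bin 1 (remaining 11)
10 → bin 1 (remaining 1)
9 → bin 2 (remaining 6)
5 → bin 2 (remaining 1)
4 → bin 3 (remaining 11)
3 → bin 3 (remaining 8)
3 → bin 3 (remaining 5)
13 → bin 4 (remaining 2)
12 → bin 5 (remaining 3)
9 → bin 6 (remaining 6)
11 → bin 7 (remaining 4)
Final bins: [4,10] [9,5] [4,3,3] [13] [12] [9] [11].

7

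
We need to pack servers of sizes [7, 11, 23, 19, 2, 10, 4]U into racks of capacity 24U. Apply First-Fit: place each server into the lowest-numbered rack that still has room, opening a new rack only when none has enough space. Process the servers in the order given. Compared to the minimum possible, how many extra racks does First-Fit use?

First-Fit: [7,11,2,4] [23] [19] [10] → 4 racks.
Total size 76U; any packing needs at least ⌈76/24⌉ = 4 racks.
So 4 is already optimal.

0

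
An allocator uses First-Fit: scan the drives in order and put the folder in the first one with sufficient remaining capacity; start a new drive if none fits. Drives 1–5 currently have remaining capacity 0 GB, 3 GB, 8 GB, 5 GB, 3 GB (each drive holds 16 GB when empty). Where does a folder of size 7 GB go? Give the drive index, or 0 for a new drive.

3

Drives with room: drive 3 (8 GB).
The first with room is drive 3.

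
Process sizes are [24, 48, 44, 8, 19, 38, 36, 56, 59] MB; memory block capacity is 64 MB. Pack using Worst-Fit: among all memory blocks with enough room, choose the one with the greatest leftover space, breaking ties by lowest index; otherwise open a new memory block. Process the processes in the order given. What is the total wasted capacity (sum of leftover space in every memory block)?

Put 24 MB in memory block 1; 40 MB remain.
Put 48 MB in memory block 2; 16 MB remain.
Put 44 MB in memory block 3; 20 MB remain.
Put 8 MB in memory block 1; 32 MB remain.
Put 19 MB in memory block 1; 13 MB remain.
Put 38 MB in memory block 4; 26 MB remain.
Put 36 MB in memory block 5; 28 MB remain.
Put 56 MB in memory block 6; 8 MB remain.
Put 59 MB in memory block 7; 5 MB remain.
7 memory blocks × 64 MB = 448 MB; used 332 MB; unused 116 MB.

116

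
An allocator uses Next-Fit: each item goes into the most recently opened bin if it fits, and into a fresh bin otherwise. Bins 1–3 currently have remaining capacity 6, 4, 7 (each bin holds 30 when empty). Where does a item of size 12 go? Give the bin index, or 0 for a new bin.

0

Next-Fit only looks at bin 3, which has 7 free.
12 does not fit, so a new bin is opened.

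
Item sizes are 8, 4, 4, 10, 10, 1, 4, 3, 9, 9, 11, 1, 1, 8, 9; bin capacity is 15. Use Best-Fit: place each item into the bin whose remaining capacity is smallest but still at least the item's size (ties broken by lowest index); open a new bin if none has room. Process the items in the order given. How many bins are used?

Put 8 in bin 1; 7 remain.
Put 4 in bin 1; 3 remain.
Put 4 in bin 2; 11 remain.
Put 10 in bin 2; 1 remain.
Put 10 in bin 3; 5 remain.
Put 1 in bin 2; 0 remain.
Put 4 in bin 3; 1 remain.
Put 3 in bin 1; 0 remain.
Put 9 in bin 4; 6 remain.
Put 9 in bin 5; 6 remain.
Put 11 in bin 6; 4 remain.
Put 1 in bin 3; 0 remain.
Put 1 in bin 6; 3 remain.
Put 8 in bin 7; 7 remain.
Put 9 in bin 8; 6 remain.
Final bins: [8,4,3] [4,10,1] [10,4,1] [9] [9] [11,1] [8] [9].

8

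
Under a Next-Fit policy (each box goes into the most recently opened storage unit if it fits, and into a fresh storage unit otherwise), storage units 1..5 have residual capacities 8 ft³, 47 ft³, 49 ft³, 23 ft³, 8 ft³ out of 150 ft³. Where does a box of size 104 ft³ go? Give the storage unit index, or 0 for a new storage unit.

Next-Fit only looks at storage unit 5, which has 8 ft³ free.
104 ft³ does not fit, so a new storage unit is opened.

0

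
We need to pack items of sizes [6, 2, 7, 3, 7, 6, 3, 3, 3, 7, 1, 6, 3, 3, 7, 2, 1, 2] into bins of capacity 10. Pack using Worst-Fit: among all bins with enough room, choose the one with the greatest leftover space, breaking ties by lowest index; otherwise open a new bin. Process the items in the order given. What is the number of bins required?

8

bin 1: place 6, 4 left
bin 1: place 2, 2 left
bin 2: place 7, 3 left
bin 2: place 3, 0 left
bin 3: place 7, 3 left
bin 4: place 6, 4 left
bin 4: place 3, 1 left
bin 3: place 3, 0 left
bin 5: place 3, 7 left
bin 5: place 7, 0 left
bin 1: place 1, 1 left
bin 6: place 6, 4 left
bin 6: place 3, 1 left
bin 7: place 3, 7 left
bin 7: place 7, 0 left
bin 8: place 2, 8 left
bin 8: place 1, 7 left
bin 8: place 2, 5 left
Final bins: [6,2,1] [7,3] [7,3] [6,3] [3,7] [6,3] [3,7] [2,1,2].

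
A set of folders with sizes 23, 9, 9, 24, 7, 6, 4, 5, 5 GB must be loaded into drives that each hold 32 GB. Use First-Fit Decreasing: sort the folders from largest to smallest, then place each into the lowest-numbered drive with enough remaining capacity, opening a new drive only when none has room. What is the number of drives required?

Sorted descending: 24, 23, 9, 9, 7, 6, 5, 5, 4.
24 GB → drive 1 (remaining 8 GB)
23 GB → drive 2 (remaining 9 GB)
9 GB → drive 2 (remaining 0 GB)
9 GB → drive 3 (remaining 23 GB)
7 GB → drive 1 (remaining 1 GB)
6 GB → drive 3 (remaining 17 GB)
5 GB → drive 3 (remaining 12 GB)
5 GB → drive 3 (remaining 7 GB)
4 GB → drive 3 (remaining 3 GB)

3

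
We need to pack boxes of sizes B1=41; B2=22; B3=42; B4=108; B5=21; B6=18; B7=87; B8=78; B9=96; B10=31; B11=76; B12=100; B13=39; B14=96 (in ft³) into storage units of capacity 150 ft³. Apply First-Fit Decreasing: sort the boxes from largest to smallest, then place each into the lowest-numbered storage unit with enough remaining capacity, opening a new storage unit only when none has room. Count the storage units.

7

Sorted descending: 108, 100, 96, 96, 87, 78, 76, 42, 41, 39, 31, 22, 21, 18.
Put 108 ft³ in storage unit 1; 42 ft³ remain.
Put 100 ft³ in storage unit 2; 50 ft³ remain.
Put 96 ft³ in storage unit 3; 54 ft³ remain.
Put 96 ft³ in storage unit 4; 54 ft³ remain.
Put 87 ft³ in storage unit 5; 63 ft³ remain.
Put 78 ft³ in storage unit 6; 72 ft³ remain.
Put 76 ft³ in storage unit 7; 74 ft³ remain.
Put 42 ft³ in storage unit 1; 0 ft³ remain.
Put 41 ft³ in storage unit 2; 9 ft³ remain.
Put 39 ft³ in storage unit 3; 15 ft³ remain.
Put 31 ft³ in storage unit 4; 23 ft³ remain.
Put 22 ft³ in storage unit 4; 1 ft³ remain.
Put 21 ft³ in storage unit 5; 42 ft³ remain.
Put 18 ft³ in storage unit 5; 24 ft³ remain.
Final storage units: [108,42] [100,41] [96,39] [96,31,22] [87,21,18] [78] [76].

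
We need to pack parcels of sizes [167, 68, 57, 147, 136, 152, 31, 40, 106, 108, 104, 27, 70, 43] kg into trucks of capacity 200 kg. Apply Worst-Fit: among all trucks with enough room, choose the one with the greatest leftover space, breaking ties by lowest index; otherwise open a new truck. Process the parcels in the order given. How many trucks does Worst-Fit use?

8

167 kg → truck 1 (remaining 33 kg)
68 kg → truck 2 (remaining 132 kg)
57 kg → truck 2 (remaining 75 kg)
147 kg → truck 3 (remaining 53 kg)
136 kg → truck 4 (remaining 64 kg)
152 kg → truck 5 (remaining 48 kg)
31 kg → truck 2 (remaining 44 kg)
40 kg → truck 4 (remaining 24 kg)
106 kg → truck 6 (remaining 94 kg)
108 kg → truck 7 (remaining 92 kg)
104 kg → truck 8 (remaining 96 kg)
27 kg → truck 8 (remaining 69 kg)
70 kg → truck 6 (remaining 24 kg)
43 kg → truck 7 (remaining 49 kg)
Final trucks: [167] [68,57,31] [147] [136,40] [152] [106,70] [108,43] [104,27].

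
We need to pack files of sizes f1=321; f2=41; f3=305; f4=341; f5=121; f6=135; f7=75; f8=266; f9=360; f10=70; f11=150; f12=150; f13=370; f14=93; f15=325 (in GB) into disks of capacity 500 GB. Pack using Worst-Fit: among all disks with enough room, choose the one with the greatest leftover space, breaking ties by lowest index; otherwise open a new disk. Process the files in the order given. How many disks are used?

Put f1 (321 GB) in disk 1; 179 GB remain.
Put f2 (41 GB) in disk 1; 138 GB remain.
Put f3 (305 GB) in disk 2; 195 GB remain.
Put f4 (341 GB) in disk 3; 159 GB remain.
Put f5 (121 GB) in disk 2; 74 GB remain.
Put f6 (135 GB) in disk 3; 24 GB remain.
Put f7 (75 GB) in disk 1; 63 GB remain.
Put f8 (266 GB) in disk 4; 234 GB remain.
Put f9 (360 GB) in disk 5; 140 GB remain.
Put f10 (70 GB) in disk 4; 164 GB remain.
Put f11 (150 GB) in disk 4; 14 GB remain.
Put f12 (150 GB) in disk 6; 350 GB remain.
Put f13 (370 GB) in disk 7; 130 GB remain.
Put f14 (93 GB) in disk 6; 257 GB remain.
Put f15 (325 GB) in disk 8; 175 GB remain.
Final disks: [321,41,75] [305,121] [341,135] [266,70,150] [360] [150,93] [370] [325].

8 disks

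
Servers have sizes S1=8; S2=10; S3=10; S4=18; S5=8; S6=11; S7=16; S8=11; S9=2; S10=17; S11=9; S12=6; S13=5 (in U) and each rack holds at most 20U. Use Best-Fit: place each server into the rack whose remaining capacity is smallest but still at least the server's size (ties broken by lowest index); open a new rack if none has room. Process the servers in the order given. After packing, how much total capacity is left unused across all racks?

29

rack 1: place S1 (8U), 12U left
rack 1: place S2 (10U), 2U left
rack 2: place S3 (10U), 10U left
rack 3: place S4 (18U), 2U left
rack 2: place S5 (8U), 2U left
rack 4: place S6 (11U), 9U left
rack 5: place S7 (16U), 4U left
rack 6: place S8 (11U), 9U left
rack 1: place S9 (2U), 0U left
rack 7: place S10 (17U), 3U left
rack 4: place S11 (9U), 0U left
rack 6: place S12 (6U), 3U left
rack 8: place S13 (5U), 15U left
8 racks × 20U = 160U; used 131U; unused 29U.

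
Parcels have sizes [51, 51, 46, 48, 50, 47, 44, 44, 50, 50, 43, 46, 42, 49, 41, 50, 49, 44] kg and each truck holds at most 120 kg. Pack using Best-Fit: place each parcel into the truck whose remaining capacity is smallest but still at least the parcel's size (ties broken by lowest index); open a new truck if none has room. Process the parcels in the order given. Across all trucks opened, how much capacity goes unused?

235

51 kg → truck 1 (remaining 69 kg)
51 kg → truck 1 (remaining 18 kg)
46 kg → truck 2 (remaining 74 kg)
48 kg → truck 2 (remaining 26 kg)
50 kg → truck 3 (remaining 70 kg)
47 kg → truck 3 (remaining 23 kg)
44 kg → truck 4 (remaining 76 kg)
44 kg → truck 4 (remaining 32 kg)
50 kg → truck 5 (remaining 70 kg)
50 kg → truck 5 (remaining 20 kg)
43 kg → truck 6 (remaining 77 kg)
46 kg → truck 6 (remaining 31 kg)
42 kg → truck 7 (remaining 78 kg)
49 kg → truck 7 (remaining 29 kg)
41 kg → truck 8 (remaining 79 kg)
50 kg → truck 8 (remaining 29 kg)
49 kg → truck 9 (remaining 71 kg)
44 kg → truck 9 (remaining 27 kg)
9 trucks × 120 kg = 1080 kg; used 845 kg; unused 235 kg.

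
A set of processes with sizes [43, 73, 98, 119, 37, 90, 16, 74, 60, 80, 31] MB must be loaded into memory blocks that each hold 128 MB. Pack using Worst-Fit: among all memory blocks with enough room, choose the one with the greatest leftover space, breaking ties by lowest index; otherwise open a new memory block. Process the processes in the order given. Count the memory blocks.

43 MB → memory block 1 (remaining 85 MB)
73 MB → memory block 1 (remaining 12 MB)
98 MB → memory block 2 (remaining 30 MB)
119 MB → memory block 3 (remaining 9 MB)
37 MB → memory block 4 (remaining 91 MB)
90 MB → memory block 4 (remaining 1 MB)
16 MB → memory block 2 (remaining 14 MB)
74 MB → memory block 5 (remaining 54 MB)
60 MB → memory block 6 (remaining 68 MB)
80 MB → memory block 7 (remaining 48 MB)
31 MB → memory block 6 (remaining 37 MB)

7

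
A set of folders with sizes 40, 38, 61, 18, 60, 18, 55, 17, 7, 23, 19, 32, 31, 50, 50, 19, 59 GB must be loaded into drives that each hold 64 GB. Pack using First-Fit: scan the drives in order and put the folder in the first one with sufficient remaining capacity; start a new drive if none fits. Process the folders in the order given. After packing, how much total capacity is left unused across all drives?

Put 40 GB in drive 1; 24 GB remain.
Put 38 GB in drive 2; 26 GB remain.
Put 61 GB in drive 3; 3 GB remain.
Put 18 GB in drive 1; 6 GB remain.
Put 60 GB in drive 4; 4 GB remain.
Put 18 GB in drive 2; 8 GB remain.
Put 55 GB in drive 5; 9 GB remain.
Put 17 GB in drive 6; 47 GB remain.
Put 7 GB in drive 2; 1 GB remain.
Put 23 GB in drive 6; 24 GB remain.
Put 19 GB in drive 6; 5 GB remain.
Put 32 GB in drive 7; 32 GB remain.
Put 31 GB in drive 7; 1 GB remain.
Put 50 GB in drive 8; 14 GB remain.
Put 50 GB in drive 9; 14 GB remain.
Put 19 GB in drive 10; 45 GB remain.
Put 59 GB in drive 11; 5 GB remain.
11 drives × 64 GB = 704 GB; used 597 GB; unused 107 GB.

107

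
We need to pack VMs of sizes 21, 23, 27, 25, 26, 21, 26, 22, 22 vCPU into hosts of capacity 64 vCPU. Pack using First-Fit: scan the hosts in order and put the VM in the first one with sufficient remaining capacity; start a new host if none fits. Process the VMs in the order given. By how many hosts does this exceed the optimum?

First-Fit: [21,23] [27,25] [26,21] [26,22] [22] → 5 hosts.
Total size 213 vCPU; any packing needs at least ⌈213/64⌉ = 4 hosts.
An optimal packing achieves that bound: [27,26] [26,25] [23,22] [22,21,21] → 4 hosts.
Excess: 5 − 4 = 1.

1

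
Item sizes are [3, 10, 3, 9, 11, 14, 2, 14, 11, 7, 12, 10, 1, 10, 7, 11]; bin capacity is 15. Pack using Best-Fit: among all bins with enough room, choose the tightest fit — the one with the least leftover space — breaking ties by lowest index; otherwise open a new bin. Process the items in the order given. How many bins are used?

Put 3 in bin 1; 12 remain.
Put 10 in bin 1; 2 remain.
Put 3 in bin 2; 12 remain.
Put 9 in bin 2; 3 remain.
Put 11 in bin 3; 4 remain.
Put 14 in bin 4; 1 remain.
Put 2 in bin 1; 0 remain.
Put 14 in bin 5; 1 remain.
Put 11 in bin 6; 4 remain.
Put 7 in bin 7; 8 remain.
Put 12 in bin 8; 3 remain.
Put 10 in bin 9; 5 remain.
Put 1 in bin 4; 0 remain.
Put 10 in bin 10; 5 remain.
Put 7 in bin 7; 1 remain.
Put 11 in bin 11; 4 remain.
Final bins: [3,10,2] [3,9] [11] [14,1] [14] [11] [7,7] [12] [10] [10] [11].

11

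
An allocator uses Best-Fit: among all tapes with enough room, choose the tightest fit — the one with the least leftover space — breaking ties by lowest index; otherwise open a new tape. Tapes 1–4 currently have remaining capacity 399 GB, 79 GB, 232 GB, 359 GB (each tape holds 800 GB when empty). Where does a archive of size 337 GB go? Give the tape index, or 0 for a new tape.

Tapes with room: tape 1 (399 GB), tape 4 (359 GB).
Tightest fit is tape 4 with 359 GB free.

4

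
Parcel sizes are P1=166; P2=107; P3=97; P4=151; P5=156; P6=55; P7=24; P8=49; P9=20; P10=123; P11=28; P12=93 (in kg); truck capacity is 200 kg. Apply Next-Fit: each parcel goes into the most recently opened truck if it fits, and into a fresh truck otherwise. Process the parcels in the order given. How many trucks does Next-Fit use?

8

Put P1 (166 kg) in truck 1; 34 kg remain.
Put P2 (107 kg) in truck 2; 93 kg remain.
Put P3 (97 kg) in truck 3; 103 kg remain.
Put P4 (151 kg) in truck 4; 49 kg remain.
Put P5 (156 kg) in truck 5; 44 kg remain.
Put P6 (55 kg) in truck 6; 145 kg remain.
Put P7 (24 kg) in truck 6; 121 kg remain.
Put P8 (49 kg) in truck 6; 72 kg remain.
Put P9 (20 kg) in truck 6; 52 kg remain.
Put P10 (123 kg) in truck 7; 77 kg remain.
Put P11 (28 kg) in truck 7; 49 kg remain.
Put P12 (93 kg) in truck 8; 107 kg remain.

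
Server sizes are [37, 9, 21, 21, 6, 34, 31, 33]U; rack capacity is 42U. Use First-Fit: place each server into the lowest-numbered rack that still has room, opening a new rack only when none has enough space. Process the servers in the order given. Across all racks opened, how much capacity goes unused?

37U → rack 1 (remaining 5U)
9U → rack 2 (remaining 33U)
21U → rack 2 (remaining 12U)
21U → rack 3 (remaining 21U)
6U → rack 2 (remaining 6U)
34U → rack 4 (remaining 8U)
31U → rack 5 (remaining 11U)
33U → rack 6 (remaining 9U)
6 racks × 42U = 252U; used 192U; unused 60U.

60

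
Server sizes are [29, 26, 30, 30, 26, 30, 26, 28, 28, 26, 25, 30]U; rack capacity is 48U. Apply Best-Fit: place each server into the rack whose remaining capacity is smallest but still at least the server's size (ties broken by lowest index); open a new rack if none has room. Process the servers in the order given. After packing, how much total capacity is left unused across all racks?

242

29U → rack 1 (remaining 19U)
26U → rack 2 (remaining 22U)
30U → rack 3 (remaining 18U)
30U → rack 4 (remaining 18U)
26U → rack 5 (remaining 22U)
30U → rack 6 (remaining 18U)
26U → rack 7 (remaining 22U)
28U → rack 8 (remaining 20U)
28U → rack 9 (remaining 20U)
26U → rack 10 (remaining 22U)
25U → rack 11 (remaining 23U)
30U → rack 12 (remaining 18U)
12 racks × 48U = 576U; used 334U; unused 242U.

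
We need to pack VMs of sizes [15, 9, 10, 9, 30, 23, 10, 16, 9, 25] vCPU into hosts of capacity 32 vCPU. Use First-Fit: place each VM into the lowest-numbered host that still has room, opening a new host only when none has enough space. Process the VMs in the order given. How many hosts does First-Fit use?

6

Put 15 vCPU in host 1; 17 vCPU remain.
Put 9 vCPU in host 1; 8 vCPU remain.
Put 10 vCPU in host 2; 22 vCPU remain.
Put 9 vCPU in host 2; 13 vCPU remain.
Put 30 vCPU in host 3; 2 vCPU remain.
Put 23 vCPU in host 4; 9 vCPU remain.
Put 10 vCPU in host 2; 3 vCPU remain.
Put 16 vCPU in host 5; 16 vCPU remain.
Put 9 vCPU in host 4; 0 vCPU remain.
Put 25 vCPU in host 6; 7 vCPU remain.
Final hosts: [15,9] [10,9,10] [30] [23,9] [16] [25].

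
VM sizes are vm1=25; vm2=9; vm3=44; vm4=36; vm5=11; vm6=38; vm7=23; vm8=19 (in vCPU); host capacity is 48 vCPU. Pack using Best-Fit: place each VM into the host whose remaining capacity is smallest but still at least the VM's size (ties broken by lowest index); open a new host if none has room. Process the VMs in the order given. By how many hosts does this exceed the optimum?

0

Best-Fit: [25,9] [44] [36,11] [38] [23,19] → 5 hosts.
Total size 205 vCPU; any packing needs at least ⌈205/48⌉ = 5 hosts.
So 5 is already optimal.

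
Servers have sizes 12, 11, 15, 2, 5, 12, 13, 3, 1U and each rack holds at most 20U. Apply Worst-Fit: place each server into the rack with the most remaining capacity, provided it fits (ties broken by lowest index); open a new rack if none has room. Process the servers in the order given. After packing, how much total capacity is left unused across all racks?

26

rack 1: place 12U, 8U left
rack 2: place 11U, 9U left
rack 3: place 15U, 5U left
rack 2: place 2U, 7U left
rack 1: place 5U, 3U left
rack 4: place 12U, 8U left
rack 5: place 13U, 7U left
rack 4: place 3U, 5U left
rack 2: place 1U, 6U left
5 racks × 20U = 100U; used 74U; unused 26U.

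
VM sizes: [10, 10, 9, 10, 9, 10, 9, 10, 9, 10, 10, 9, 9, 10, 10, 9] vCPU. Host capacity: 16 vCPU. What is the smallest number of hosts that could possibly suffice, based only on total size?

Total size = 10 + 10 + 9 + 10 + 9 + 10 + 9 + 10 + 9 + 10 + 10 + 9 + 9 + 10 + 10 + 9 = 153 vCPU.
⌈153 / 16⌉ = 10.

10 hosts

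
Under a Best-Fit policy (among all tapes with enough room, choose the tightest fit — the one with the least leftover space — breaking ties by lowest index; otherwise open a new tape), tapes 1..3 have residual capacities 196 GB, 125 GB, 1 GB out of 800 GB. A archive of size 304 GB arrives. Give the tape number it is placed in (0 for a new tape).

No tape has ≥ 304 GB free, so a new tape is opened.

0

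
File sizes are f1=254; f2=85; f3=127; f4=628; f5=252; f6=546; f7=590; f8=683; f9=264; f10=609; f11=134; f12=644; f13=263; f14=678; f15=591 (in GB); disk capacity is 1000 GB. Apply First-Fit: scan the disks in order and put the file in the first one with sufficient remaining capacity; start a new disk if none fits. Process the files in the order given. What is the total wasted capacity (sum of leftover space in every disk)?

2652

Put f1 (254 GB) in disk 1; 746 GB remain.
Put f2 (85 GB) in disk 1; 661 GB remain.
Put f3 (127 GB) in disk 1; 534 GB remain.
Put f4 (628 GB) in disk 2; 372 GB remain.
Put f5 (252 GB) in disk 1; 282 GB remain.
Put f6 (546 GB) in disk 3; 454 GB remain.
Put f7 (590 GB) in disk 4; 410 GB remain.
Put f8 (683 GB) in disk 5; 317 GB remain.
Put f9 (264 GB) in disk 1; 18 GB remain.
Put f10 (609 GB) in disk 6; 391 GB remain.
Put f11 (134 GB) in disk 2; 238 GB remain.
Put f12 (644 GB) in disk 7; 356 GB remain.
Put f13 (263 GB) in disk 3; 191 GB remain.
Put f14 (678 GB) in disk 8; 322 GB remain.
Put f15 (591 GB) in disk 9; 409 GB remain.
9 disks × 1000 GB = 9000 GB; used 6348 GB; unused 2652 GB.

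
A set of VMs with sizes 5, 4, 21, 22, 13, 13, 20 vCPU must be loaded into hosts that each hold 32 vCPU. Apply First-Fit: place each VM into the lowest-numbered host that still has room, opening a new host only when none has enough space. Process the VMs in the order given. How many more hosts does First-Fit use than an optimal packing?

0

First-Fit: [5,4,21] [22] [13,13] [20] → 4 hosts.
Total size 98 vCPU; any packing needs at least ⌈98/32⌉ = 4 hosts.
So 4 is already optimal.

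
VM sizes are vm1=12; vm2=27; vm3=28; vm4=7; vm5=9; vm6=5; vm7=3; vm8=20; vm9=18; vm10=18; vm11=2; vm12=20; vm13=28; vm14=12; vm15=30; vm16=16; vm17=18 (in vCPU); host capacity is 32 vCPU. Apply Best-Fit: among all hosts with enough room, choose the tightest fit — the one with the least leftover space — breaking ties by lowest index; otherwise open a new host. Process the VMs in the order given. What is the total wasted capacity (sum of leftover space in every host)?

vm1 (12 vCPU) → host 1 (remaining 20 vCPU)
vm2 (27 vCPU) → host 2 (remaining 5 vCPU)
vm3 (28 vCPU) → host 3 (remaining 4 vCPU)
vm4 (7 vCPU) → host 1 (remaining 13 vCPU)
vm5 (9 vCPU) → host 1 (remaining 4 vCPU)
vm6 (5 vCPU) → host 2 (remaining 0 vCPU)
vm7 (3 vCPU) → host 1 (remaining 1 vCPU)
vm8 (20 vCPU) → host 4 (remaining 12 vCPU)
vm9 (18 vCPU) → host 5 (remaining 14 vCPU)
vm10 (18 vCPU) → host 6 (remaining 14 vCPU)
vm11 (2 vCPU) → host 3 (remaining 2 vCPU)
vm12 (20 vCPU) → host 7 (remaining 12 vCPU)
vm13 (28 vCPU) → host 8 (remaining 4 vCPU)
vm14 (12 vCPU) → host 4 (remaining 0 vCPU)
vm15 (30 vCPU) → host 9 (remaining 2 vCPU)
vm16 (16 vCPU) → host 10 (remaining 16 vCPU)
vm17 (18 vCPU) → host 11 (remaining 14 vCPU)
11 hosts × 32 vCPU = 352 vCPU; used 273 vCPU; unused 79 vCPU.

79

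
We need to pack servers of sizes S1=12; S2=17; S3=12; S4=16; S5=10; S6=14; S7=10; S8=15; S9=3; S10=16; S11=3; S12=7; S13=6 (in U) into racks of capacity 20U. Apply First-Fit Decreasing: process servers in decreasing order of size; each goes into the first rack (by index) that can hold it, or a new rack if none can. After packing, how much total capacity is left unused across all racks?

Sorted descending: 17, 16, 16, 15, 14, 12, 12, 10, 10, 7, 6, 3, 3.
rack 1: place 17U, 3U left
rack 2: place 16U, 4U left
rack 3: place 16U, 4U left
rack 4: place 15U, 5U left
rack 5: place 14U, 6U left
rack 6: place 12U, 8U left
rack 7: place 12U, 8U left
rack 8: place 10U, 10U left
rack 8: place 10U, 0U left
rack 6: place 7U, 1U left
rack 5: place 6U, 0U left
rack 1: place 3U, 0U left
rack 2: place 3U, 1U left
8 racks × 20U = 160U; used 141U; unused 19U.

19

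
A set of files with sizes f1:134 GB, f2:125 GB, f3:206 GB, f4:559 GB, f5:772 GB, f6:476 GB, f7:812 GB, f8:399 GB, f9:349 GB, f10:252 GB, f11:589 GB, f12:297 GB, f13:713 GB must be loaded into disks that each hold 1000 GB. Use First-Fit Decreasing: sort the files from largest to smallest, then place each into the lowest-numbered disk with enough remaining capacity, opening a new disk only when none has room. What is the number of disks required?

6

Sorted descending: 812, 772, 713, 589, 559, 476, 399, 349, 297, 252, 206, 134, 125.
812 GB → disk 1 (remaining 188 GB)
772 GB → disk 2 (remaining 228 GB)
713 GB → disk 3 (remaining 287 GB)
589 GB → disk 4 (remaining 411 GB)
559 GB → disk 5 (remaining 441 GB)
476 GB → disk 6 (remaining 524 GB)
399 GB → disk 4 (remaining 12 GB)
349 GB → disk 5 (remaining 92 GB)
297 GB → disk 6 (remaining 227 GB)
252 GB → disk 3 (remaining 35 GB)
206 GB → disk 2 (remaining 22 GB)
134 GB → disk 1 (remaining 54 GB)
125 GB → disk 6 (remaining 102 GB)
Final disks: [812,134] [772,206] [713,252] [589,399] [559,349] [476,297,125].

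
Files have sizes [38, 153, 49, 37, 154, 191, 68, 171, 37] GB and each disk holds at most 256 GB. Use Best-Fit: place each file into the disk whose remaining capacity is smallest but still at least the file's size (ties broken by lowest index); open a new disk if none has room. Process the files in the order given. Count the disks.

disk 1: place 38 GB, 218 GB left
disk 1: place 153 GB, 65 GB left
disk 1: place 49 GB, 16 GB left
disk 2: place 37 GB, 219 GB left
disk 2: place 154 GB, 65 GB left
disk 3: place 191 GB, 65 GB left
disk 4: place 68 GB, 188 GB left
disk 4: place 171 GB, 17 GB left
disk 2: place 37 GB, 28 GB left

4 disks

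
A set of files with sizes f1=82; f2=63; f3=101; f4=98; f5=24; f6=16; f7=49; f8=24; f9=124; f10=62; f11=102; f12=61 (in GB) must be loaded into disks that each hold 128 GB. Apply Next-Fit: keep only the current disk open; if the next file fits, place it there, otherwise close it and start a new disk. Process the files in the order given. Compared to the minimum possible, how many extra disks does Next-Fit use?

2

Next-Fit: [82] [63] [101] [98,24] [16,49,24] [124] [62] [102] [61] → 9 disks.
Total size 806 GB; any packing needs at least ⌈806/128⌉ = 7 disks.
An optimal packing achieves that bound: [124] [102,24] [101,24] [98,16] [82] [63,62] [61,49] → 7 disks.
Excess: 9 − 7 = 2.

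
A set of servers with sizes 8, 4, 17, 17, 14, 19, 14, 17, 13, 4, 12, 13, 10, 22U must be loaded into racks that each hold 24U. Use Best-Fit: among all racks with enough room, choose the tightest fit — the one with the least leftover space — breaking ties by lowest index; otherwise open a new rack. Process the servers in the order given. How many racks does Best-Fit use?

8U → rack 1 (remaining 16U)
4U → rack 1 (remaining 12U)
17U → rack 2 (remaining 7U)
17U → rack 3 (remaining 7U)
14U → rack 4 (remaining 10U)
19U → rack 5 (remaining 5U)
14U → rack 6 (remaining 10U)
17U → rack 7 (remaining 7U)
13U → rack 8 (remaining 11U)
4U → rack 5 (remaining 1U)
12U → rack 1 (remaining 0U)
13U → rack 9 (remaining 11U)
10U → rack 4 (remaining 0U)
22U → rack 10 (remaining 2U)

10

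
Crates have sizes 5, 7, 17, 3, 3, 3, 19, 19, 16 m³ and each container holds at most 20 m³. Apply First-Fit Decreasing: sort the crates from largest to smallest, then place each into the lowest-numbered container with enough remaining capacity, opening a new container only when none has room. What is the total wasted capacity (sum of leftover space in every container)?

8

Sorted descending: 19, 19, 17, 16, 7, 5, 3, 3, 3.
container 1: place 19 m³, 1 m³ left
container 2: place 19 m³, 1 m³ left
container 3: place 17 m³, 3 m³ left
container 4: place 16 m³, 4 m³ left
container 5: place 7 m³, 13 m³ left
container 5: place 5 m³, 8 m³ left
container 3: place 3 m³, 0 m³ left
container 4: place 3 m³, 1 m³ left
container 5: place 3 m³, 5 m³ left
5 containers × 20 m³ = 100 m³; used 92 m³; unused 8 m³.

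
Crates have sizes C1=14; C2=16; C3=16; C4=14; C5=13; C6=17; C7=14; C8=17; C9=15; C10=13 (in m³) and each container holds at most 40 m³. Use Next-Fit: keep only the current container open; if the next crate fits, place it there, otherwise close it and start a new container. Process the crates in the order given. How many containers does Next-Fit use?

Put C1 (14 m³) in container 1; 26 m³ remain.
Put C2 (16 m³) in container 1; 10 m³ remain.
Put C3 (16 m³) in container 2; 24 m³ remain.
Put C4 (14 m³) in container 2; 10 m³ remain.
Put C5 (13 m³) in container 3; 27 m³ remain.
Put C6 (17 m³) in container 3; 10 m³ remain.
Put C7 (14 m³) in container 4; 26 m³ remain.
Put C8 (17 m³) in container 4; 9 m³ remain.
Put C9 (15 m³) in container 5; 25 m³ remain.
Put C10 (13 m³) in container 5; 12 m³ remain.

5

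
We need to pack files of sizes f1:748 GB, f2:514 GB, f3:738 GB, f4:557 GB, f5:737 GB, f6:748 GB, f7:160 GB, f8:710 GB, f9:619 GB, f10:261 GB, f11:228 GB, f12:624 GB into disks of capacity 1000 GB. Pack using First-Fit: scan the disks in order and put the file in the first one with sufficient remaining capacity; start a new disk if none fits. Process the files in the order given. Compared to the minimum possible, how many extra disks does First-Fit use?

First-Fit: [748,160] [514,261] [738,228] [557] [737] [748] [710] [619] [624] → 9 disks.
9 files exceed 500 GB (half the capacity), and no two of those can share a disk, so at least 9 disks are needed.
So 9 is already optimal.

0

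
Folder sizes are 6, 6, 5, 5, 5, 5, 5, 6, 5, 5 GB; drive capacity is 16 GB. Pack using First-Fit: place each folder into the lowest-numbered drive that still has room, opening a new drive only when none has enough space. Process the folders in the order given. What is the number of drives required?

drive 1: place 6 GB, 10 GB left
drive 1: place 6 GB, 4 GB left
drive 2: place 5 GB, 11 GB left
drive 2: place 5 GB, 6 GB left
drive 2: place 5 GB, 1 GB left
drive 3: place 5 GB, 11 GB left
drive 3: place 5 GB, 6 GB left
drive 3: place 6 GB, 0 GB left
drive 4: place 5 GB, 11 GB left
drive 4: place 5 GB, 6 GB left
Final drives: [6,6] [5,5,5] [5,5,6] [5,5].

4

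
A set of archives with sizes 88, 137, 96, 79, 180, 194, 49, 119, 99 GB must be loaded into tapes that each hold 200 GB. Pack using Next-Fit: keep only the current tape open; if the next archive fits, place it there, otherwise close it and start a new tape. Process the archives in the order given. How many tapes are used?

Put 88 GB in tape 1; 112 GB remain.
Put 137 GB in tape 2; 63 GB remain.
Put 96 GB in tape 3; 104 GB remain.
Put 79 GB in tape 3; 25 GB remain.
Put 180 GB in tape 4; 20 GB remain.
Put 194 GB in tape 5; 6 GB remain.
Put 49 GB in tape 6; 151 GB remain.
Put 119 GB in tape 6; 32 GB remain.
Put 99 GB in tape 7; 101 GB remain.

7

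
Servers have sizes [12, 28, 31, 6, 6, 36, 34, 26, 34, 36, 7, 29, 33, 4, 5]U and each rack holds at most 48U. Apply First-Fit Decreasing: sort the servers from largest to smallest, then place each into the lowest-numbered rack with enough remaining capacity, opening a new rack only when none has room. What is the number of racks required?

Sorted descending: 36, 36, 34, 34, 33, 31, 29, 28, 26, 12, 7, 6, 6, 5, 4.
36U → rack 1 (remaining 12U)
36U → rack 2 (remaining 12U)
34U → rack 3 (remaining 14U)
34U → rack 4 (remaining 14U)
33U → rack 5 (remaining 15U)
31U → rack 6 (remaining 17U)
29U → rack 7 (remaining 19U)
28U → rack 8 (remaining 20U)
26U → rack 9 (remaining 22U)
12U → rack 1 (remaining 0U)
7U → rack 2 (remaining 5U)
6U → rack 3 (remaining 8U)
6U → rack 3 (remaining 2U)
5U → rack 2 (remaining 0U)
4U → rack 4 (remaining 10U)
Final racks: [36,12] [36,7,5] [34,6,6] [34,4] [33] [31] [29] [28] [26].

9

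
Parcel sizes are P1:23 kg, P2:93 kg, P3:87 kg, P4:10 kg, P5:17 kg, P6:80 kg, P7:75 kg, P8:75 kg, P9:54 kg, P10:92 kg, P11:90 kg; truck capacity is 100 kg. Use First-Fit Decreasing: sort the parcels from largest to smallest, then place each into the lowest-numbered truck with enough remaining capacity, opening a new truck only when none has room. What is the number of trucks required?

8 trucks

Sorted descending: 93, 92, 90, 87, 80, 75, 75, 54, 23, 17, 10.
truck 1: place 93 kg, 7 kg left
truck 2: place 92 kg, 8 kg left
truck 3: place 90 kg, 10 kg left
truck 4: place 87 kg, 13 kg left
truck 5: place 80 kg, 20 kg left
truck 6: place 75 kg, 25 kg left
truck 7: place 75 kg, 25 kg left
truck 8: place 54 kg, 46 kg left
truck 6: place 23 kg, 2 kg left
truck 5: place 17 kg, 3 kg left
truck 3: place 10 kg, 0 kg left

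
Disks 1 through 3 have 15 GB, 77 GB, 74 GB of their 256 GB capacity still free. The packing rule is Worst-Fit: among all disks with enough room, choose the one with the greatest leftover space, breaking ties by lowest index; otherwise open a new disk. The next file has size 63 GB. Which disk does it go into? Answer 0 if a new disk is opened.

2

Disks with room: disk 2 (77 GB), disk 3 (74 GB).
Most room is disk 2 with 77 GB free.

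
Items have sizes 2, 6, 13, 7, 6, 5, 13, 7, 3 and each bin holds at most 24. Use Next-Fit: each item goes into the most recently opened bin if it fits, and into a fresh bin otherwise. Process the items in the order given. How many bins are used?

3

2 → bin 1 (remaining 22)
6 → bin 1 (remaining 16)
13 → bin 1 (remaining 3)
7 → bin 2 (remaining 17)
6 → bin 2 (remaining 11)
5 → bin 2 (remaining 6)
13 → bin 3 (remaining 11)
7 → bin 3 (remaining 4)
3 → bin 3 (remaining 1)
Final bins: [2,6,13] [7,6,5] [13,7,3].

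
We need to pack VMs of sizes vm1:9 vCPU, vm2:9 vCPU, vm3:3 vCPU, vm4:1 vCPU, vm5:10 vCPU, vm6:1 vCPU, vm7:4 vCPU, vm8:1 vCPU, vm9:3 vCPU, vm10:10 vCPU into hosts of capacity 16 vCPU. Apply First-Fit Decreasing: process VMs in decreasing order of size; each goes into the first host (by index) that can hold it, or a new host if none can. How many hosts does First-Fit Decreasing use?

4

Sorted descending: 10, 10, 9, 9, 4, 3, 3, 1, 1, 1.
10 vCPU → host 1 (remaining 6 vCPU)
10 vCPU → host 2 (remaining 6 vCPU)
9 vCPU → host 3 (remaining 7 vCPU)
9 vCPU → host 4 (remaining 7 vCPU)
4 vCPU → host 1 (remaining 2 vCPU)
3 vCPU → host 2 (remaining 3 vCPU)
3 vCPU → host 2 (remaining 0 vCPU)
1 vCPU → host 1 (remaining 1 vCPU)
1 vCPU → host 1 (remaining 0 vCPU)
1 vCPU → host 3 (remaining 6 vCPU)
Final hosts: [10,4,1,1] [10,3,3] [9,1] [9].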